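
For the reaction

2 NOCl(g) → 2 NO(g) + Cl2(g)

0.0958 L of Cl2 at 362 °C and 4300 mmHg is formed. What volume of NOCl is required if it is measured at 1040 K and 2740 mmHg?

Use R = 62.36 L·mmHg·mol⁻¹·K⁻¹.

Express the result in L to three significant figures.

0.492 L

n(Cl2) = PV/RT = (4300 × 0.0958) / (62.36 × 635.15) = 0.01040 mol
n(NOCl) = (2/1) × 0.01040 = 0.02080 mol
V = nRT/P = 0.02080 × 62.36 × 1040 / 2740 = 0.4923 L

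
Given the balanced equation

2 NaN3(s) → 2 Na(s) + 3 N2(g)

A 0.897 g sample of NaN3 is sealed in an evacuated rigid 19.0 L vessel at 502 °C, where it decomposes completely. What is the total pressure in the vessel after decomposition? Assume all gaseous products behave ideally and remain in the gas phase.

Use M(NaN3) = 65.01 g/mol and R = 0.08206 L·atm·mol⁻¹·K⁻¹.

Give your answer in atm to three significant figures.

0.0693 atm

n(NaN3) = 0.897 / 65.01 = 0.01380 mol
n(gas produced) = (3/2) × 0.01380 = 0.02070 mol
P = nRT/V = 0.02070 × 0.08206 × 775.15 / 19.0 = 0.06930 atm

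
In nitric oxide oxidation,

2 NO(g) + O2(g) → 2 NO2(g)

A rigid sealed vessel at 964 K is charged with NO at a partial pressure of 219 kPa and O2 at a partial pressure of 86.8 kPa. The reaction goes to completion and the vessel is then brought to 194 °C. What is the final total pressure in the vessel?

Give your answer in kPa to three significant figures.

106 kPa

With V and T fixed, P_i ∝ n_i, so the mole ratios apply directly to partial pressures at 964 K.
P(O2) required for 219 kPa of NO = (1/2) × 219 = 109.5 kPa; available 86.8 kPa, so O2 is limiting.
P(NO) remaining = 219 − (2/1) × 86.8 = 45.40 kPa
P(gaseous products) = (2)/1 × 86.8 = 173.6 kPa
P_total at 964 K = 45.40 + 173.6 = 219.0 kPa
Scaling to 194 °C: P = 219.0 × 467.15/964 = 106.1 kPa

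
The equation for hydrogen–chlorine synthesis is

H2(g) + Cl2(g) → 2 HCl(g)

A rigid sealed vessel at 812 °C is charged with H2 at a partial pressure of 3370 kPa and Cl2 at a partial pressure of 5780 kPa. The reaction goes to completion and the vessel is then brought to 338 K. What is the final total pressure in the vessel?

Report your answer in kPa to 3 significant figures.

Because the vessel is rigid and T is held at 812 °C, work the stoichiometry in partial pressures (P_i = n_iRT/V).
P(Cl2) required for 3370 kPa of H2 = (1/1) × 3370 = 3370 kPa; available 5780 kPa, so H2 is limiting.
P(Cl2) remaining = 5780 − (1/1) × 3370 = 2410 kPa
P(gaseous products) = (2)/1 × 3370 = 6740 kPa
P_total at 812 °C = 2410 + 6740 = 9150 kPa
Scaling to 338 K: P = 9150 × 338/1085.15 = 2850 kPa

2850 kPa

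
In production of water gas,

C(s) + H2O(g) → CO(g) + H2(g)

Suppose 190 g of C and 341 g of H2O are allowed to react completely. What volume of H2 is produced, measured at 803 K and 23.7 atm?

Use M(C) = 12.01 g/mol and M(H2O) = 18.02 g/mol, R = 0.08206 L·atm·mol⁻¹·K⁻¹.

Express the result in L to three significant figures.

n(C) = 190 / 12.01 = 15.82 mol
n(H2O) = 341 / 18.02 = 18.92 mol
For 15.82 mol C, stoichiometry requires (1/1) × 15.82 = 15.82 mol H2O; 18.92 mol is available, so C is limiting.
n(H2) = (1/1) × 15.82 = 15.82 mol
V(H2) = nRT/P = 15.82 × 0.08206 × 803 / 23.7 = 43.99 L

44.0 L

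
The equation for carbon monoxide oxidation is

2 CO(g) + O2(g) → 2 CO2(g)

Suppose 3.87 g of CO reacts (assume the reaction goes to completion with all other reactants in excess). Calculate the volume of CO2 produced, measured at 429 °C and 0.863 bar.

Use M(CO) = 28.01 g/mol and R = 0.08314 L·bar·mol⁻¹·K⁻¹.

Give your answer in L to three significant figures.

n(CO) = 3.870 / 28.01 = 0.1382 mol
n(CO2) = (2/2) × 0.1382 = 0.1382 mol
V = nRT/P = 0.1382 × 0.08314 × 702.15 / 0.863 = 9.348 L

9.35 L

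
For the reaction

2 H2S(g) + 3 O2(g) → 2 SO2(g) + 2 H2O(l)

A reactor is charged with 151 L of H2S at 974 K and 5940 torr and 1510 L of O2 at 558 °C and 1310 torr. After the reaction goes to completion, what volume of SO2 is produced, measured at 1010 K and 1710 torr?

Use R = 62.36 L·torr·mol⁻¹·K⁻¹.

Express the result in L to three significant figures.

n(H2S) = PV/RT = (5940 × 151) / (62.36 × 974) = 14.77 mol
n(O2) = PV/RT = (1310 × 1510) / (62.36 × 831.15) = 38.16 mol
For 14.77 mol H2S, stoichiometry requires (3/2) × 14.77 = 22.16 mol O2; 38.16 mol is available, so H2S is limiting.
n(SO2) = (2/2) × 14.77 = 14.77 mol
V(SO2) = nRT/P = 14.77 × 62.36 × 1010 / 1710 = 544.0 L

544 L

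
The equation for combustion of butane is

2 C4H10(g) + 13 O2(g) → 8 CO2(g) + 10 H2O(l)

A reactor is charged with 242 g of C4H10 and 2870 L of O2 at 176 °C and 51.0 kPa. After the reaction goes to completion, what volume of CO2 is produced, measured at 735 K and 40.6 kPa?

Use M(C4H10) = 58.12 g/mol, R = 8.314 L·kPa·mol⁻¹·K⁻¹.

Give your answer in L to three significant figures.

n(C4H10) = 242 / 58.12 = 4.164 mol
n(O2) = PV/RT = (51.0 × 2870) / (8.314 × 449.15) = 39.20 mol
For 4.164 mol C4H10, stoichiometry requires (13/2) × 4.164 = 27.07 mol O2; 39.20 mol is available, so C4H10 is limiting.
n(CO2) = (8/2) × 4.164 = 16.66 mol
V(CO2) = nRT/P = 16.66 × 8.314 × 735 / 40.6 = 2508 L

2510 L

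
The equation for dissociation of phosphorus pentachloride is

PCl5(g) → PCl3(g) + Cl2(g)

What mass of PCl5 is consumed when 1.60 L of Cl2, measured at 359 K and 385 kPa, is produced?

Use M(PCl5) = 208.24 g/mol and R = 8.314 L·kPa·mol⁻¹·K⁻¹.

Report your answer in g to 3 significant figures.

43.0 g

n(Cl2) = PV/RT = (385 × 1.60) / (8.314 × 359) = 0.2064 mol
n(PCl5) = (1/1) × 0.2064 = 0.2064 mol
m(PCl5) = 0.2064 × 208.24 = 42.98 g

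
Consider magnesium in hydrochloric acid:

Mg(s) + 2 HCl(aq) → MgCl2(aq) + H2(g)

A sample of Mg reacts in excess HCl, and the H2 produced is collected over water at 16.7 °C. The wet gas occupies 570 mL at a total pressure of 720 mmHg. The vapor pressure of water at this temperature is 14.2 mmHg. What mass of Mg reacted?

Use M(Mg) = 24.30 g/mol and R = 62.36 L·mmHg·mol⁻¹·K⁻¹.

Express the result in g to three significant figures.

0.541 g

P(H2) = 720 − 14.2 = 705.8 mmHg
n(H2) = PV/RT = (705.8 × 0.5700) / (62.36 × 289.85) = 0.02226 mol
n(Mg) = (1/1) × 0.02226 = 0.02226 mol
m(Mg) = 0.02226 × 24.30 = 0.5409 g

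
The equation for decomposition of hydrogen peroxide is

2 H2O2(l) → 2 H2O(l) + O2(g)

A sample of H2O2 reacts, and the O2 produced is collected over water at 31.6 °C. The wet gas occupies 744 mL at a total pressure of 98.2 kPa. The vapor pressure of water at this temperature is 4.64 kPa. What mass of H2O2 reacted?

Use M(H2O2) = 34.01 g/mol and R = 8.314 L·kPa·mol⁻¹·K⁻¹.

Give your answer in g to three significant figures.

1.87 g

P(O2) = 98.2 − 4.64 = 93.56 kPa
n(O2) = PV/RT = (93.56 × 0.7440) / (8.314 × 304.75) = 0.02747 mol
n(H2O2) = (2/1) × 0.02747 = 0.05494 mol
m(H2O2) = 0.05494 × 34.01 = 1.869 g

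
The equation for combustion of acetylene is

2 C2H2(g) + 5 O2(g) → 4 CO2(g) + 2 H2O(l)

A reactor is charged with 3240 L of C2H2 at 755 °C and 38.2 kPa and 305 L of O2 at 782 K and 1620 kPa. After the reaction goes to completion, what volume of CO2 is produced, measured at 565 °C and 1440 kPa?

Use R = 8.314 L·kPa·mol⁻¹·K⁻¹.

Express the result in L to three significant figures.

n(C2H2) = PV/RT = (38.2 × 3240) / (8.314 × 1028.15) = 14.48 mol
n(O2) = PV/RT = (1620 × 305) / (8.314 × 782) = 76.00 mol
For 14.48 mol C2H2, stoichiometry requires (5/2) × 14.48 = 36.20 mol O2; 76.00 mol is available, so C2H2 is limiting.
n(CO2) = (4/2) × 14.48 = 28.96 mol
V(CO2) = nRT/P = 28.96 × 8.314 × 838.15 / 1440 = 140.1 L

140 L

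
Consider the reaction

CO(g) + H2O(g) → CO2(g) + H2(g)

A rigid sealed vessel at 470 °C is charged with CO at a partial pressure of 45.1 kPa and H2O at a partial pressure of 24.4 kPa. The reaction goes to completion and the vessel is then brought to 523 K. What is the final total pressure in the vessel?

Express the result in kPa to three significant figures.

48.9 kPa

Because the vessel is rigid and T is held at 470 °C, work the stoichiometry in partial pressures (P_i = n_iRT/V).
P(H2O) required for 45.1 kPa of CO = (1/1) × 45.1 = 45.10 kPa; available 24.4 kPa, so H2O is limiting.
P(CO) remaining = 45.1 − (1/1) × 24.4 = 20.70 kPa
P(gaseous products) = (1+1)/1 × 24.4 = 48.80 kPa
P_total at 470 °C = 20.70 + 48.80 = 69.50 kPa
Scaling to 523 K: P = 69.50 × 523/743.15 = 48.91 kPa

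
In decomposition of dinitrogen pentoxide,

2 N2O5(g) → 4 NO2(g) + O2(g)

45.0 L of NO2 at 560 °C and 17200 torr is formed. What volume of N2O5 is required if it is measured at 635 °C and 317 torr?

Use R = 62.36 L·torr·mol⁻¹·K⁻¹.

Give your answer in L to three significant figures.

n(NO2) = PV/RT = (17200 × 45.0) / (62.36 × 833.15) = 14.90 mol
n(N2O5) = (2/4) × 14.90 = 7.450 mol
V = nRT/P = 7.450 × 62.36 × 908.15 / 317 = 1331 L

1330 L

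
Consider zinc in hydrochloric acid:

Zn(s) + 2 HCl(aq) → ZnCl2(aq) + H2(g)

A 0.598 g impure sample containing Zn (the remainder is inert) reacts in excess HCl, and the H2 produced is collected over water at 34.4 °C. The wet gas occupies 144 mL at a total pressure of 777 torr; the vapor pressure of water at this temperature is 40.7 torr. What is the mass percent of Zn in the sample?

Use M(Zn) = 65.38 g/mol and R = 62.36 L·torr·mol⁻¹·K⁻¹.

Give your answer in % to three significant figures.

P(H2) = 777 − 40.7 = 736.3 torr
n(H2) = PV/RT = (736.3 × 0.1440) / (62.36 × 307.55) = 0.005528 mol
n(Zn) = (1/1) × 0.005528 = 0.005528 mol
m(Zn) = 0.005528 × 65.38 = 0.3614 g
%Zn = 0.3614 / 0.598 × 100 = 60.43%

60.4 %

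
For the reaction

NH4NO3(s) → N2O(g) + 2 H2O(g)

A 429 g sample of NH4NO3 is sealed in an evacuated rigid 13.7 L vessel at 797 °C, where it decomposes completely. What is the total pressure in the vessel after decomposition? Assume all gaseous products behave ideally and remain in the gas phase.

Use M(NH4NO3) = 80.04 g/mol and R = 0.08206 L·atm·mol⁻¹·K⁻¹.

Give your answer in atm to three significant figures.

103 atm

n(NH4NO3) = 429 / 80.04 = 5.360 mol
n(gas produced) = (3/1) × 5.360 = 16.08 mol
P = nRT/V = 16.08 × 0.08206 × 1070.15 / 13.7 = 103.1 atm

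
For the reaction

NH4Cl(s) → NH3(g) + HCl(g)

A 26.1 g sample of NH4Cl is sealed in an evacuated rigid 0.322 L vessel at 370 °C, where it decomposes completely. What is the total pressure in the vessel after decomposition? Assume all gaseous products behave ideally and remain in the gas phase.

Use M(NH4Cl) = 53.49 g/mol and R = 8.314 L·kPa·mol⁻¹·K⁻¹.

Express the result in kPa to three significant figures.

n(NH4Cl) = 26.1 / 53.49 = 0.4879 mol
n(gas produced) = (2/1) × 0.4879 = 0.9758 mol
P = nRT/V = 0.9758 × 8.314 × 643.15 / 0.322 = 16200 kPa

16200 kPa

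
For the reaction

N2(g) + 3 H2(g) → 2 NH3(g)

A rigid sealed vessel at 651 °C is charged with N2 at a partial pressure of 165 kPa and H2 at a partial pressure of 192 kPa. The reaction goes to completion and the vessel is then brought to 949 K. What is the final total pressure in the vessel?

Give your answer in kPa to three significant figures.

With V and T fixed, P_i ∝ n_i, so the mole ratios apply directly to partial pressures at 651 °C.
P(H2) required for 165 kPa of N2 = (3/1) × 165 = 495.0 kPa; available 192 kPa, so H2 is limiting.
P(N2) remaining = 165 − (1/3) × 192 = 101.0 kPa
P(gaseous products) = (2)/3 × 192 = 128.0 kPa
P_total at 651 °C = 101.0 + 128.0 = 229.0 kPa
Scaling to 949 K: P = 229.0 × 949/924.15 = 235.2 kPa

235 kPa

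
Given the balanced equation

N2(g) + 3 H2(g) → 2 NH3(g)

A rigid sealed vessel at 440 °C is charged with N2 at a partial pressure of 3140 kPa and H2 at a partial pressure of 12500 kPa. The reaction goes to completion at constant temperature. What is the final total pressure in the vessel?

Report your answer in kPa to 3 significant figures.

At constant V, partial pressures at 440 °C are proportional to moles, so apply stoichiometry directly to pressures.
P(H2) required for 3140 kPa of N2 = (3/1) × 3140 = 9420 kPa; available 12500 kPa, so N2 is limiting.
P(H2) remaining = 12500 − (3/1) × 3140 = 3080 kPa
P(gaseous products) = (2)/1 × 3140 = 6280 kPa
P_total at 440 °C = 3080 + 6280 = 9360 kPa

9360 kPa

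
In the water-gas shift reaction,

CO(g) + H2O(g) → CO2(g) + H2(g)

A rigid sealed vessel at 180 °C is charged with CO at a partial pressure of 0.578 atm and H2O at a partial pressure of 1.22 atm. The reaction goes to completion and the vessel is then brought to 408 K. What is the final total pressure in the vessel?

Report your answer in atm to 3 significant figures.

1.62 atm

Because the vessel is rigid and T is held at 180 °C, work the stoichiometry in partial pressures (P_i = n_iRT/V).
P(H2O) required for 0.578 atm of CO = (1/1) × 0.578 = 0.5780 atm; available 1.22 atm, so CO is limiting.
P(H2O) remaining = 1.22 − (1/1) × 0.578 = 0.6420 atm
P(gaseous products) = (1+1)/1 × 0.578 = 1.156 atm
P_total at 180 °C = 0.6420 + 1.156 = 1.798 atm
Scaling to 408 K: P = 1.798 × 408/453.15 = 1.619 atm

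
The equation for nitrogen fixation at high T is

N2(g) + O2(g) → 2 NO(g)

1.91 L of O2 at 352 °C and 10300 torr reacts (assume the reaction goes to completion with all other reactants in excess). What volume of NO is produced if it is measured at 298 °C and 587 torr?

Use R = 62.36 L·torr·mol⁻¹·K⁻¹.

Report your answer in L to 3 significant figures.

n(O2) = PV/RT = (10300 × 1.91) / (62.36 × 625.15) = 0.5046 mol
n(NO) = (2/1) × 0.5046 = 1.009 mol
V = nRT/P = 1.009 × 62.36 × 571.15 / 587 = 61.22 L

61.2 L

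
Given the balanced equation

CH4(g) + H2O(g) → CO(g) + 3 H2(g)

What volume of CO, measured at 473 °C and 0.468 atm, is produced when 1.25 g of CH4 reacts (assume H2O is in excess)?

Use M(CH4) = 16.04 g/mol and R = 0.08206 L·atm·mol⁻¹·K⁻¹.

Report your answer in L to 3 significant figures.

10.2 L

n(CH4) = 1.250 / 16.04 = 0.07793 mol
n(CO) = (1/1) × 0.07793 = 0.07793 mol
V = nRT/P = 0.07793 × 0.08206 × 746.15 / 0.468 = 10.20 L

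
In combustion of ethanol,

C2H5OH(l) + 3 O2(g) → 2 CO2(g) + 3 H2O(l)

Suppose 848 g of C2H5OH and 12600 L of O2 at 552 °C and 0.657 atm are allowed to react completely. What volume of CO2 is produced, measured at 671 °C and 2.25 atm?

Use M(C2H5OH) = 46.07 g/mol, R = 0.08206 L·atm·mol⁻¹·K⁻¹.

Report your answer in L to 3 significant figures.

1270 L

n(C2H5OH) = 848 / 46.07 = 18.41 mol
n(O2) = PV/RT = (0.657 × 12600) / (0.08206 × 825.15) = 122.3 mol
For 18.41 mol C2H5OH, stoichiometry requires (3/1) × 18.41 = 55.23 mol O2; 122.3 mol is available, so C2H5OH is limiting.
n(CO2) = (2/1) × 18.41 = 36.82 mol
V(CO2) = nRT/P = 36.82 × 0.08206 × 944.15 / 2.25 = 1268 L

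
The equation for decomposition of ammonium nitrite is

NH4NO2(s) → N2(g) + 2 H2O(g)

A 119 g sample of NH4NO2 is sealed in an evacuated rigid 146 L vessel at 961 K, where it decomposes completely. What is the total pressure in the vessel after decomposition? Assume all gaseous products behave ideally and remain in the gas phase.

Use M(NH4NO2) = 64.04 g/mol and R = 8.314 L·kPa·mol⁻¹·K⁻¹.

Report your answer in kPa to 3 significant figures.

305 kPa

n(NH4NO2) = 119 / 64.04 = 1.858 mol
n(gas produced) = (3/1) × 1.858 = 5.574 mol
P = nRT/V = 5.574 × 8.314 × 961 / 146 = 305.0 kPa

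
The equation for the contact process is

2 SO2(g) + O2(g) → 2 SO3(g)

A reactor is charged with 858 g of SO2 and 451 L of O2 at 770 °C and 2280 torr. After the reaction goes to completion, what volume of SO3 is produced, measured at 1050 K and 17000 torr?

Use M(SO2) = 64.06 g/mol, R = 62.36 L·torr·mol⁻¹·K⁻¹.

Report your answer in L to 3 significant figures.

51.6 L

n(SO2) = 858 / 64.06 = 13.39 mol
n(O2) = PV/RT = (2280 × 451) / (62.36 × 1043.15) = 15.81 mol
For 13.39 mol SO2, stoichiometry requires (1/2) × 13.39 = 6.695 mol O2; 15.81 mol is available, so SO2 is limiting.
n(SO3) = (2/2) × 13.39 = 13.39 mol
V(SO3) = nRT/P = 13.39 × 62.36 × 1050 / 17000 = 51.57 L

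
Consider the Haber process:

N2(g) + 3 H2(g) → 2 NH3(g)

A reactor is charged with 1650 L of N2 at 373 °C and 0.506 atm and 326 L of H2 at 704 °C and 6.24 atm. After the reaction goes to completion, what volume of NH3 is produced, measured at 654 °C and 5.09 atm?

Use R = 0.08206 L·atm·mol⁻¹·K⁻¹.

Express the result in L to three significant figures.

n(N2) = PV/RT = (0.506 × 1650) / (0.08206 × 646.15) = 15.75 mol
n(H2) = PV/RT = (6.24 × 326) / (0.08206 × 977.15) = 25.37 mol
For 15.75 mol N2, stoichiometry requires (3/1) × 15.75 = 47.25 mol H2; 25.37 mol is available, so H2 is limiting.
n(NH3) = (2/3) × 25.37 = 16.91 mol
V(NH3) = nRT/P = 16.91 × 0.08206 × 927.15 / 5.09 = 252.8 L

253 L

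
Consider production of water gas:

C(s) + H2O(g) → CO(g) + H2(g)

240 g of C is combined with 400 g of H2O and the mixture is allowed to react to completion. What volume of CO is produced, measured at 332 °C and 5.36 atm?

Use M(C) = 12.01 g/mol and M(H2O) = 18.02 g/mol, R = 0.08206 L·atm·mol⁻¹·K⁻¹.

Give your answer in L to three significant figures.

185 L

n(C) = 240 / 12.01 = 19.98 mol
n(H2O) = 400 / 18.02 = 22.20 mol
For 19.98 mol C, stoichiometry requires (1/1) × 19.98 = 19.98 mol H2O; 22.20 mol is available, so C is limiting.
n(CO) = (1/1) × 19.98 = 19.98 mol
V(CO) = nRT/P = 19.98 × 0.08206 × 605.15 / 5.36 = 185.1 L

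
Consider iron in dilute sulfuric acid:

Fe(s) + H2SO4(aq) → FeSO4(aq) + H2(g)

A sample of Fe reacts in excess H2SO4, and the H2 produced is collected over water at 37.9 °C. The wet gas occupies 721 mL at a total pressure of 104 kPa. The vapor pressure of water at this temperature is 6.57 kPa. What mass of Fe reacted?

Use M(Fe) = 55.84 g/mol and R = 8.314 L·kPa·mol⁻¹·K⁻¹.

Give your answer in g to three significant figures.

P(H2) = 104 − 6.57 = 97.43 kPa
n(H2) = PV/RT = (97.43 × 0.7210) / (8.314 × 311.05) = 0.02716 mol
n(Fe) = (1/1) × 0.02716 = 0.02716 mol
m(Fe) = 0.02716 × 55.84 = 1.517 g

1.52 g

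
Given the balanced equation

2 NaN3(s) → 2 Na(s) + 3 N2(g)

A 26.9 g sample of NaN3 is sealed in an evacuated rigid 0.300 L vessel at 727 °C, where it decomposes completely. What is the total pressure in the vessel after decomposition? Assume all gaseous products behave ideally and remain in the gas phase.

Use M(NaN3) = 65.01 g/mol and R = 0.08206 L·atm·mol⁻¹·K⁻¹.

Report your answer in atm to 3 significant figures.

170 atm

n(NaN3) = 26.9 / 65.01 = 0.4138 mol
n(gas produced) = (3/2) × 0.4138 = 0.6207 mol
P = nRT/V = 0.6207 × 0.08206 × 1000.15 / 0.300 = 169.8 atm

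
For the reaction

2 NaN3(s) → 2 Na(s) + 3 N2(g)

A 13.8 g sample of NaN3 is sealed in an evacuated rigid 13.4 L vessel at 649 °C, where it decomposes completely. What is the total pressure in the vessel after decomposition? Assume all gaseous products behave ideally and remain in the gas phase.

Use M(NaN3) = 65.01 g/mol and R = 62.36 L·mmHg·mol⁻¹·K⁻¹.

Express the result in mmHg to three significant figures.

n(NaN3) = 13.8 / 65.01 = 0.2123 mol
n(gas produced) = (3/2) × 0.2123 = 0.3185 mol
P = nRT/V = 0.3185 × 62.36 × 922.15 / 13.4 = 1367 mmHg

1370 mmHg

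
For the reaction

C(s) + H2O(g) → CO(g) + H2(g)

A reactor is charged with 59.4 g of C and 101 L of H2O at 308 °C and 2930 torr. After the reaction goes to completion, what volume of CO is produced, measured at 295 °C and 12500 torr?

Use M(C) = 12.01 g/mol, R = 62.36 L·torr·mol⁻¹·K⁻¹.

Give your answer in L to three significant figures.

n(C) = 59.4 / 12.01 = 4.946 mol
n(H2O) = PV/RT = (2930 × 101) / (62.36 × 581.15) = 8.166 mol
For 4.946 mol C, stoichiometry requires (1/1) × 4.946 = 4.946 mol H2O; 8.166 mol is available, so C is limiting.
n(CO) = (1/1) × 4.946 = 4.946 mol
V(CO) = nRT/P = 4.946 × 62.36 × 568.15 / 12500 = 14.02 L

14.0 L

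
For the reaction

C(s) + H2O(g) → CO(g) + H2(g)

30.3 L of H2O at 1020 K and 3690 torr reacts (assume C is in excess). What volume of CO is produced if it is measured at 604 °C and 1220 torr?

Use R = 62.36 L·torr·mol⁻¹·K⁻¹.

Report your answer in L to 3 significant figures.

78.8 L

n(H2O) = PV/RT = (3690 × 30.3) / (62.36 × 1020) = 1.758 mol
n(CO) = (1/1) × 1.758 = 1.758 mol
V = nRT/P = 1.758 × 62.36 × 877.15 / 1220 = 78.82 L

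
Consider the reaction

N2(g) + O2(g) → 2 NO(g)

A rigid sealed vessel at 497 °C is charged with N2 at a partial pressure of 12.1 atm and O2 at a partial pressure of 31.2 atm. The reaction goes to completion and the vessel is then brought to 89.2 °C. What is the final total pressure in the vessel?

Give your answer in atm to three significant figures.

At constant V, partial pressures at 497 °C are proportional to moles, so apply stoichiometry directly to pressures.
P(O2) required for 12.1 atm of N2 = (1/1) × 12.1 = 12.10 atm; available 31.2 atm, so N2 is limiting.
P(O2) remaining = 31.2 − (1/1) × 12.1 = 19.10 atm
P(gaseous products) = (2)/1 × 12.1 = 24.20 atm
P_total at 497 °C = 19.10 + 24.20 = 43.30 atm
Scaling to 89.2 °C: P = 43.30 × 362.35/770.15 = 20.37 atm

20.4 atm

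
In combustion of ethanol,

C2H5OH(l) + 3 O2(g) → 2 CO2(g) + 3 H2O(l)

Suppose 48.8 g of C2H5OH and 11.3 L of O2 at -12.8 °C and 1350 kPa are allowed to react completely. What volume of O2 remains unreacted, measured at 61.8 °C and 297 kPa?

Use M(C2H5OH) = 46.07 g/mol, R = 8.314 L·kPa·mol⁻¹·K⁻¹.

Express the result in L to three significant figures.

36.3 L

n(C2H5OH) = 48.8 / 46.07 = 1.059 mol
n(O2) = PV/RT = (1350 × 11.3) / (8.314 × 260.35) = 7.048 mol
For 1.059 mol C2H5OH, stoichiometry requires (3/1) × 1.059 = 3.177 mol O2; 7.048 mol is available, so C2H5OH is limiting.
n(O2) consumed = (3/1) × 1.059 = 3.177 mol; remaining = 7.048 − 3.177 = 3.871 mol
V(O2) = nRT/P = 3.871 × 8.314 × 334.95 / 297 = 36.30 L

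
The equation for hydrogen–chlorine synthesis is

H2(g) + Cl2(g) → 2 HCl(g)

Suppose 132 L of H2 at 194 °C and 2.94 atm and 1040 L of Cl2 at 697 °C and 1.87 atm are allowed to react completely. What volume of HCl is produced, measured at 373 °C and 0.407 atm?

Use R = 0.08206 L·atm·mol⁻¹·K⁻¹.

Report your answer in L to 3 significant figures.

2640 L

n(H2) = PV/RT = (2.94 × 132) / (0.08206 × 467.15) = 10.12 mol
n(Cl2) = PV/RT = (1.87 × 1040) / (0.08206 × 970.15) = 24.43 mol
For 10.12 mol H2, stoichiometry requires (1/1) × 10.12 = 10.12 mol Cl2; 24.43 mol is available, so H2 is limiting.
n(HCl) = (2/1) × 10.12 = 20.24 mol
V(HCl) = nRT/P = 20.24 × 0.08206 × 646.15 / 0.407 = 2637 L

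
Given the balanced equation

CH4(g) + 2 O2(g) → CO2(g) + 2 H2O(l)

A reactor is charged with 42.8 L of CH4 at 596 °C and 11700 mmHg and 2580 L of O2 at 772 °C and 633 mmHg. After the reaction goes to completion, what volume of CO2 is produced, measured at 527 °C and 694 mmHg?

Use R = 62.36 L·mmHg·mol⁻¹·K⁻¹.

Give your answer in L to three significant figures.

n(CH4) = PV/RT = (11700 × 42.8) / (62.36 × 869.15) = 9.239 mol
n(O2) = PV/RT = (633 × 2580) / (62.36 × 1045.15) = 25.06 mol
For 9.239 mol CH4, stoichiometry requires (2/1) × 9.239 = 18.48 mol O2; 25.06 mol is available, so CH4 is limiting.
n(CO2) = (1/1) × 9.239 = 9.239 mol
V(CO2) = nRT/P = 9.239 × 62.36 × 800.15 / 694 = 664.3 L

664 L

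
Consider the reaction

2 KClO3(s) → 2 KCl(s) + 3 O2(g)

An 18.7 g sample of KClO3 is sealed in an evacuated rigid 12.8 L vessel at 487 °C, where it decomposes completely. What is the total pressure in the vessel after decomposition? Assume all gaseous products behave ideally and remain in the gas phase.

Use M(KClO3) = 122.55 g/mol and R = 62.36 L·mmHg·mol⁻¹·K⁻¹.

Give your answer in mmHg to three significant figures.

n(KClO3) = 18.7 / 122.55 = 0.1526 mol
n(gas produced) = (3/2) × 0.1526 = 0.2289 mol
P = nRT/V = 0.2289 × 62.36 × 760.15 / 12.8 = 847.7 mmHg

848 mmHg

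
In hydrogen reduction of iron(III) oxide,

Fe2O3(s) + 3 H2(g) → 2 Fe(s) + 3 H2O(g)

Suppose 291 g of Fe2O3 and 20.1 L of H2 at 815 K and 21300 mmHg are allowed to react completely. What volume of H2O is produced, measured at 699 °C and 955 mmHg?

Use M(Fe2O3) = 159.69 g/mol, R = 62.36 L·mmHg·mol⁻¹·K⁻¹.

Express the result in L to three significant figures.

347 L

n(Fe2O3) = 291 / 159.69 = 1.822 mol
n(H2) = PV/RT = (21300 × 20.1) / (62.36 × 815) = 8.424 mol
For 1.822 mol Fe2O3, stoichiometry requires (3/1) × 1.822 = 5.466 mol H2; 8.424 mol is available, so Fe2O3 is limiting.
n(H2O) = (3/1) × 1.822 = 5.466 mol
V(H2O) = nRT/P = 5.466 × 62.36 × 972.15 / 955 = 347.0 L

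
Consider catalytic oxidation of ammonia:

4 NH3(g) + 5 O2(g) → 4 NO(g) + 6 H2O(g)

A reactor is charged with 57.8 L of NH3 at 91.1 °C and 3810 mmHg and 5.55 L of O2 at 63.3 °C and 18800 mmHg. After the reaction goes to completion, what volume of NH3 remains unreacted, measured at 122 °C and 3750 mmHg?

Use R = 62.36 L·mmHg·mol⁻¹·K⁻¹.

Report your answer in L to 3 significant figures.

37.6 L

n(NH3) = PV/RT = (3810 × 57.8) / (62.36 × 364.25) = 9.695 mol
n(O2) = PV/RT = (18800 × 5.55) / (62.36 × 336.45) = 4.973 mol
For 9.695 mol NH3, stoichiometry requires (5/4) × 9.695 = 12.12 mol O2; 4.973 mol is available, so O2 is limiting.
n(NH3) consumed = (4/5) × 4.973 = 3.978 mol; remaining = 9.695 − 3.978 = 5.717 mol
V(NH3) = nRT/P = 5.717 × 62.36 × 395.15 / 3750 = 37.57 L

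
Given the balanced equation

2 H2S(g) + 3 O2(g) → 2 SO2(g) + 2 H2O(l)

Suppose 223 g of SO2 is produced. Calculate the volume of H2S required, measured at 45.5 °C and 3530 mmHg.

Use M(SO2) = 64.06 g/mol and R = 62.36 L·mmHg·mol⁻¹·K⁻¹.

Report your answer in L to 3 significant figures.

19.6 L

n(SO2) = 223.0 / 64.06 = 3.481 mol
n(H2S) = (2/2) × 3.481 = 3.481 mol
V = nRT/P = 3.481 × 62.36 × 318.65 / 3530 = 19.60 L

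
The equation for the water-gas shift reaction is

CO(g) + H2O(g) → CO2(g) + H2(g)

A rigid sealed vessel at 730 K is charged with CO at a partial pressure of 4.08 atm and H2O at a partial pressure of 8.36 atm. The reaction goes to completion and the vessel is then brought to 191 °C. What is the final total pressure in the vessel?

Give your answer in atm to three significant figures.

Because the vessel is rigid and T is held at 730 K, work the stoichiometry in partial pressures (P_i = n_iRT/V).
P(H2O) required for 4.08 atm of CO = (1/1) × 4.08 = 4.080 atm; available 8.36 atm, so CO is limiting.
P(H2O) remaining = 8.36 − (1/1) × 4.08 = 4.280 atm
P(gaseous products) = (1+1)/1 × 4.08 = 8.160 atm
P_total at 730 K = 4.280 + 8.160 = 12.44 atm
Scaling to 191 °C: P = 12.44 × 464.15/730 = 7.910 atm

7.91 atm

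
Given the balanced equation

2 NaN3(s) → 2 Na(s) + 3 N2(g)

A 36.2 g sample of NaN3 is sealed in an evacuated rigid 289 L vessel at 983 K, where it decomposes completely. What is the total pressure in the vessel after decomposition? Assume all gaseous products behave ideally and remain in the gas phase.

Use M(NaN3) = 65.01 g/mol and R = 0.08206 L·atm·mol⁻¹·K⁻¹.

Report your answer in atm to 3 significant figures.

0.233 atm

n(NaN3) = 36.2 / 65.01 = 0.5568 mol
n(gas produced) = (3/2) × 0.5568 = 0.8352 mol
P = nRT/V = 0.8352 × 0.08206 × 983 / 289 = 0.2331 atm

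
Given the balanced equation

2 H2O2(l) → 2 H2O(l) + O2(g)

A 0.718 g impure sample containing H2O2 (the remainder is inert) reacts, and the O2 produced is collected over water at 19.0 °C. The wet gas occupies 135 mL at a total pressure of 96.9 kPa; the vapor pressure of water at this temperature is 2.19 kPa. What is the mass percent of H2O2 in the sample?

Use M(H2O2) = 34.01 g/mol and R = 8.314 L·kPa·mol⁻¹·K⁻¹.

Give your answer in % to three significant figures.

49.9 %

P(O2) = 96.9 − 2.19 = 94.71 kPa
n(O2) = PV/RT = (94.71 × 0.1350) / (8.314 × 292.15) = 0.005264 mol
n(H2O2) = (2/1) × 0.005264 = 0.01053 mol
m(H2O2) = 0.01053 × 34.01 = 0.3581 g
%H2O2 = 0.3581 / 0.718 × 100 = 49.87%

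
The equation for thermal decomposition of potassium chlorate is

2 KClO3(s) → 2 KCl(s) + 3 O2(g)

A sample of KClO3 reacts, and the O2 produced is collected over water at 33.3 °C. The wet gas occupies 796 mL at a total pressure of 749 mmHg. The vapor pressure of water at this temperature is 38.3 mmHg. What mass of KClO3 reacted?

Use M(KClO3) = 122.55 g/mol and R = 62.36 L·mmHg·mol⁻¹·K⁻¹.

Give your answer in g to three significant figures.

P(O2) = 749 − 38.3 = 710.7 mmHg
n(O2) = PV/RT = (710.7 × 0.7960) / (62.36 × 306.45) = 0.02960 mol
n(KClO3) = (2/3) × 0.02960 = 0.01973 mol
m(KClO3) = 0.01973 × 122.55 = 2.418 g

2.42 g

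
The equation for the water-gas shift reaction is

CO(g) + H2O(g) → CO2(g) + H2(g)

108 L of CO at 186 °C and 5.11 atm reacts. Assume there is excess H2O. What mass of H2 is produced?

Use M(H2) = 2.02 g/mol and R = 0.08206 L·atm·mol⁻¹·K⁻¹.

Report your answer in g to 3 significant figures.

29.6 g

n(CO) = PV/RT = (5.11 × 108) / (0.08206 × 459.15) = 14.65 mol
n(H2) = (1/1) × 14.65 = 14.65 mol
m(H2) = 14.65 × 2.02 = 29.59 g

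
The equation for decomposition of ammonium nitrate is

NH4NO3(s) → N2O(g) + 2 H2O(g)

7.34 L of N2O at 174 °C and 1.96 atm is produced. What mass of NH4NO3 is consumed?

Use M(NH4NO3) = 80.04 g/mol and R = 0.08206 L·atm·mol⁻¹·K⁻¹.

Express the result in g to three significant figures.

31.4 g

n(N2O) = PV/RT = (1.96 × 7.34) / (0.08206 × 447.15) = 0.3921 mol
n(NH4NO3) = (1/1) × 0.3921 = 0.3921 mol
m(NH4NO3) = 0.3921 × 80.04 = 31.38 g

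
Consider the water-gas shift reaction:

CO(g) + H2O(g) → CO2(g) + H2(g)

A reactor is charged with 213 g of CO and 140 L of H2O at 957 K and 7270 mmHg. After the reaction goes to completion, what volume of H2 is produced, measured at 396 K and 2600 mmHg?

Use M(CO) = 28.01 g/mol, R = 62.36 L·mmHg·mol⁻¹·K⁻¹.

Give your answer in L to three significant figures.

n(CO) = 213 / 28.01 = 7.604 mol
n(H2O) = PV/RT = (7270 × 140) / (62.36 × 957) = 17.05 mol
For 7.604 mol CO, stoichiometry requires (1/1) × 7.604 = 7.604 mol H2O; 17.05 mol is available, so CO is limiting.
n(H2) = (1/1) × 7.604 = 7.604 mol
V(H2) = nRT/P = 7.604 × 62.36 × 396 / 2600 = 72.22 L

72.2 L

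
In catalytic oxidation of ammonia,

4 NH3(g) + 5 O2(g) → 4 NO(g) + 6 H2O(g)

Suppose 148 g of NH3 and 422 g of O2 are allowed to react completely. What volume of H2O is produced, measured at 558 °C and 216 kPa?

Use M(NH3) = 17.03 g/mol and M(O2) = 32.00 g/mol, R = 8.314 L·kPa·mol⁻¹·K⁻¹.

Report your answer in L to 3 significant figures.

n(NH3) = 148 / 17.03 = 8.691 mol
n(O2) = 422 / 32.00 = 13.19 mol
For 8.691 mol NH3, stoichiometry requires (5/4) × 8.691 = 10.86 mol O2; 13.19 mol is available, so NH3 is limiting.
n(H2O) = (6/4) × 8.691 = 13.04 mol
V(H2O) = nRT/P = 13.04 × 8.314 × 831.15 / 216 = 417.2 L

417 L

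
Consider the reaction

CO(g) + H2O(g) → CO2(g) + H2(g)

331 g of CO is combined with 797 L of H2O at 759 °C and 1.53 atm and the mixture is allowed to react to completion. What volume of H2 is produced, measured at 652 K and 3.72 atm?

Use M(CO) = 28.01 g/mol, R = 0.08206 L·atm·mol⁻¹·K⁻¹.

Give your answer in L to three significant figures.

n(CO) = 331 / 28.01 = 11.82 mol
n(H2O) = PV/RT = (1.53 × 797) / (0.08206 × 1032.15) = 14.40 mol
For 11.82 mol CO, stoichiometry requires (1/1) × 11.82 = 11.82 mol H2O; 14.40 mol is available, so CO is limiting.
n(H2) = (1/1) × 11.82 = 11.82 mol
V(H2) = nRT/P = 11.82 × 0.08206 × 652 / 3.72 = 170.0 L

170 L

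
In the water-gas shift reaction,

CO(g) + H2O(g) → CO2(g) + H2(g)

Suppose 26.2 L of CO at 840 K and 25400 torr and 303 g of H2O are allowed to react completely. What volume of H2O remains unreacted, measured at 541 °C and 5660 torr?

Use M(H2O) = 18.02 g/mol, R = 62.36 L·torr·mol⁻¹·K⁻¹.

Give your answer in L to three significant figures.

n(CO) = PV/RT = (25400 × 26.2) / (62.36 × 840) = 12.70 mol
n(H2O) = 303 / 18.02 = 16.81 mol
For 12.70 mol CO, stoichiometry requires (1/1) × 12.70 = 12.70 mol H2O; 16.81 mol is available, so CO is limiting.
n(H2O) consumed = (1/1) × 12.70 = 12.70 mol; remaining = 16.81 − 12.70 = 4.110 mol
V(H2O) = nRT/P = 4.110 × 62.36 × 814.15 / 5660 = 36.87 L

36.9 L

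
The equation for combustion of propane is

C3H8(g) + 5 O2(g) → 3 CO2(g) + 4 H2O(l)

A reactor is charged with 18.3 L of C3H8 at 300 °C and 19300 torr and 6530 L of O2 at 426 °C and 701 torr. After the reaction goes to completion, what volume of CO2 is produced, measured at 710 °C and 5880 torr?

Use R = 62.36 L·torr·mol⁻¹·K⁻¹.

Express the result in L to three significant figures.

309 L

n(C3H8) = PV/RT = (19300 × 18.3) / (62.36 × 573.15) = 9.882 mol
n(O2) = PV/RT = (701 × 6530) / (62.36 × 699.15) = 105.0 mol
For 9.882 mol C3H8, stoichiometry requires (5/1) × 9.882 = 49.41 mol O2; 105.0 mol is available, so C3H8 is limiting.
n(CO2) = (3/1) × 9.882 = 29.65 mol
V(CO2) = nRT/P = 29.65 × 62.36 × 983.15 / 5880 = 309.2 L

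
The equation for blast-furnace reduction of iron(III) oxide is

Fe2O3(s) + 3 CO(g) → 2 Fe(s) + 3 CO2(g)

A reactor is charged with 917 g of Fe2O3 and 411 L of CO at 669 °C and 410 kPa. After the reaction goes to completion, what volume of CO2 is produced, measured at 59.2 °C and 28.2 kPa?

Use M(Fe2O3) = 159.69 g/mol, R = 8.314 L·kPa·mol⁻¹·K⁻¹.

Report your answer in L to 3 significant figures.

1690 L

n(Fe2O3) = 917 / 159.69 = 5.742 mol
n(CO) = PV/RT = (410 × 411) / (8.314 × 942.15) = 21.51 mol
For 5.742 mol Fe2O3, stoichiometry requires (3/1) × 5.742 = 17.23 mol CO; 21.51 mol is available, so Fe2O3 is limiting.
n(CO2) = (3/1) × 5.742 = 17.23 mol
V(CO2) = nRT/P = 17.23 × 8.314 × 332.35 / 28.2 = 1688 L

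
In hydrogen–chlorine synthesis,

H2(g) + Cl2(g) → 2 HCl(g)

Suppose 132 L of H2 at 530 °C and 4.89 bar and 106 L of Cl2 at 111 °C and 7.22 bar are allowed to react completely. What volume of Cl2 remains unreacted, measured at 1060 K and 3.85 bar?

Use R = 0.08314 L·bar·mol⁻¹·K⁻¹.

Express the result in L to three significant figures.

327 L

n(H2) = PV/RT = (4.89 × 132) / (0.08314 × 803.15) = 9.667 mol
n(Cl2) = PV/RT = (7.22 × 106) / (0.08314 × 384.15) = 23.96 mol
For 9.667 mol H2, stoichiometry requires (1/1) × 9.667 = 9.667 mol Cl2; 23.96 mol is available, so H2 is limiting.
n(Cl2) consumed = (1/1) × 9.667 = 9.667 mol; remaining = 23.96 − 9.667 = 14.29 mol
V(Cl2) = nRT/P = 14.29 × 0.08314 × 1060 / 3.85 = 327.1 L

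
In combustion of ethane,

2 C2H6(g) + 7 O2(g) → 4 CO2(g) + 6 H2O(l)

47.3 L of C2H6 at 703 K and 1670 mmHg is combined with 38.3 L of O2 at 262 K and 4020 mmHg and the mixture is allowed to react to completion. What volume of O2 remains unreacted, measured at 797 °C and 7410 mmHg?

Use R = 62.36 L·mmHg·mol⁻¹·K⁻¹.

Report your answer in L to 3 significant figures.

n(C2H6) = PV/RT = (1670 × 47.3) / (62.36 × 703) = 1.802 mol
n(O2) = PV/RT = (4020 × 38.3) / (62.36 × 262) = 9.424 mol
For 1.802 mol C2H6, stoichiometry requires (7/2) × 1.802 = 6.307 mol O2; 9.424 mol is available, so C2H6 is limiting.
n(O2) consumed = (7/2) × 1.802 = 6.307 mol; remaining = 9.424 − 6.307 = 3.117 mol
V(O2) = nRT/P = 3.117 × 62.36 × 1070.15 / 7410 = 28.07 L

28.1 L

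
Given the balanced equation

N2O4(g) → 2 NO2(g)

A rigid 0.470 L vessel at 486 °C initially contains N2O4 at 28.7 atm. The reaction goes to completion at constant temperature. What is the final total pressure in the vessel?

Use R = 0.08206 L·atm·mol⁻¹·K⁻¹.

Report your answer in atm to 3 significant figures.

Rigid vessel, constant T ⇒ P scales with total gas moles (1 → 2).
P_final = (2/1) × 28.7 = 57.40 atm

57.4 atm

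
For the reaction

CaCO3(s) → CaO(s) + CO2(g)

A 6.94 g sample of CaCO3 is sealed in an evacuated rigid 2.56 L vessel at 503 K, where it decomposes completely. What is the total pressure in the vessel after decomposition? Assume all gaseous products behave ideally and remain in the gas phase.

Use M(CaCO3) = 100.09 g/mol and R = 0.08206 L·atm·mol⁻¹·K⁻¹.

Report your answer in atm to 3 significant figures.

1.12 atm

n(CaCO3) = 6.94 / 100.09 = 0.06934 mol
n(gas produced) = (1/1) × 0.06934 = 0.06934 mol
P = nRT/V = 0.06934 × 0.08206 × 503 / 2.56 = 1.118 atm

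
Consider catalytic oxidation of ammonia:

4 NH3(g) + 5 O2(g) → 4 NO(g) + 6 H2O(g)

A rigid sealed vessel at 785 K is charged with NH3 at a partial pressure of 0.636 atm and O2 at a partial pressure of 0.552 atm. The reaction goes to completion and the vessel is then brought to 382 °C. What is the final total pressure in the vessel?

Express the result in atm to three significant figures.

At constant V, partial pressures at 785 K are proportional to moles, so apply stoichiometry directly to pressures.
P(O2) required for 0.636 atm of NH3 = (5/4) × 0.636 = 0.7950 atm; available 0.552 atm, so O2 is limiting.
P(NH3) remaining = 0.636 − (4/5) × 0.552 = 0.1944 atm
P(gaseous products) = (4+6)/5 × 0.552 = 1.104 atm
P_total at 785 K = 0.1944 + 1.104 = 1.298 atm
Scaling to 382 °C: P = 1.298 × 655.15/785 = 1.083 atm

1.08 atm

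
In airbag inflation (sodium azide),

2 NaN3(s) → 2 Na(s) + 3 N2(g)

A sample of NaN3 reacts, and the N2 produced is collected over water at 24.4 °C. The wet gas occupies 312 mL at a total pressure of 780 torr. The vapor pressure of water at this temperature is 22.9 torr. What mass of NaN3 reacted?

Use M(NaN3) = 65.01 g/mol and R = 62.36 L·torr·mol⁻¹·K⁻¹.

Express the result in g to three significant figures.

0.552 g

P(N2) = 780 − 22.9 = 757.1 torr
n(N2) = PV/RT = (757.1 × 0.3120) / (62.36 × 297.55) = 0.01273 mol
n(NaN3) = (2/3) × 0.01273 = 0.008487 mol
m(NaN3) = 0.008487 × 65.01 = 0.5517 g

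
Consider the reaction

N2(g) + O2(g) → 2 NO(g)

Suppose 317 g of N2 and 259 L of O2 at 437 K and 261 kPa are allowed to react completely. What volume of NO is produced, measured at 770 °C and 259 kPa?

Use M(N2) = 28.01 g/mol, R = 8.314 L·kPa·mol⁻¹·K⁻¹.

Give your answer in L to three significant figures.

n(N2) = 317 / 28.01 = 11.32 mol
n(O2) = PV/RT = (261 × 259) / (8.314 × 437) = 18.61 mol
For 11.32 mol N2, stoichiometry requires (1/1) × 11.32 = 11.32 mol O2; 18.61 mol is available, so N2 is limiting.
n(NO) = (2/1) × 11.32 = 22.64 mol
V(NO) = nRT/P = 22.64 × 8.314 × 1043.15 / 259 = 758.1 L

758 L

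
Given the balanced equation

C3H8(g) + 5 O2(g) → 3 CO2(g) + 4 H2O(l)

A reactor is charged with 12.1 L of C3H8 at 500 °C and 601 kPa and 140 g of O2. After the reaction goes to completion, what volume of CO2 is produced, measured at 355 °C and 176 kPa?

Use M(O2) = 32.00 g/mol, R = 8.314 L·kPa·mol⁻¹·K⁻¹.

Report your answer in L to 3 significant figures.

n(C3H8) = PV/RT = (601 × 12.1) / (8.314 × 773.15) = 1.131 mol
n(O2) = 140 / 32.00 = 4.375 mol
For 1.131 mol C3H8, stoichiometry requires (5/1) × 1.131 = 5.655 mol O2; 4.375 mol is available, so O2 is limiting.
n(CO2) = (3/5) × 4.375 = 2.625 mol
V(CO2) = nRT/P = 2.625 × 8.314 × 628.15 / 176 = 77.89 L

77.9 L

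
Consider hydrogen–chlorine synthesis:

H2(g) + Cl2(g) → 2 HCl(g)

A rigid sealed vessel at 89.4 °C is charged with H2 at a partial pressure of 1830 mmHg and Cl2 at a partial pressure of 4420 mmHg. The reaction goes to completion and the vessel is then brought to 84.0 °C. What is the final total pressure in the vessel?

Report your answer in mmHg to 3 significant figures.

Because the vessel is rigid and T is held at 89.4 °C, work the stoichiometry in partial pressures (P_i = n_iRT/V).
P(Cl2) required for 1830 mmHg of H2 = (1/1) × 1830 = 1830 mmHg; available 4420 mmHg, so H2 is limiting.
P(Cl2) remaining = 4420 − (1/1) × 1830 = 2590 mmHg
P(gaseous products) = (2)/1 × 1830 = 3660 mmHg
P_total at 89.4 °C = 2590 + 3660 = 6250 mmHg
Scaling to 84.0 °C: P = 6250 × 357.15/362.55 = 6157 mmHg

6160 mmHg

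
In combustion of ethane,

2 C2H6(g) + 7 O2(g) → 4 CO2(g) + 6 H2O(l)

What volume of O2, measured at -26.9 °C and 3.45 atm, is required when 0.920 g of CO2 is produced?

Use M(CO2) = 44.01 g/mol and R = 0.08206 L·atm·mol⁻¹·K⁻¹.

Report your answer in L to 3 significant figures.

n(CO2) = 0.9200 / 44.01 = 0.02090 mol
n(O2) = (7/4) × 0.02090 = 0.03657 mol
V = nRT/P = 0.03657 × 0.08206 × 246.25 / 3.45 = 0.2142 L

0.214 L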